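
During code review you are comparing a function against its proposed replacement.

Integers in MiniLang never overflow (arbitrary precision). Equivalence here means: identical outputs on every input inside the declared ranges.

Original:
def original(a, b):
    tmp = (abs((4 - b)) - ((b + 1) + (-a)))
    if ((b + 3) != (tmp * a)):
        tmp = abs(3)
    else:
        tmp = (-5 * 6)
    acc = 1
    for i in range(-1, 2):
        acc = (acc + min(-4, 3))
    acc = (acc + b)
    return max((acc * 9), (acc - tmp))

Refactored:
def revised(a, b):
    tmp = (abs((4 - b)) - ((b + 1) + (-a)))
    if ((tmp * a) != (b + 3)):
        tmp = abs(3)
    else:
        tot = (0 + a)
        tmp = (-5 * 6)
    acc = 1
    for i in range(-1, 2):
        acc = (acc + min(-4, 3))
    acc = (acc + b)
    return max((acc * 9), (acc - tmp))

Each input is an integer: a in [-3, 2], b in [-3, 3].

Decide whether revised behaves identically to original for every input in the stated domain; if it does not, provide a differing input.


Reading the diff, among the changes: arithmetic usage differs, and constant usage differs, and statement counts differ, and local variable names differ.
Tracing a=-3, b=-2: original: tmp=4, then ((b + 3) != (tmp * a)) is true, then tmp=3, then acc=1, then (i=-1), then acc=-3, then (i=0), then acc=-7, then (i=1), then acc=-11, then acc=-13, then returns -16 | revised: tmp=4, then ((tmp * a) != (b + 3)) is true, then tmp=3, then acc=1, then (i=-1), then acc=-3, then (i=0), then acc=-7, then (i=1), then acc=-11, then acc=-13, then returns -16 — matching result -16.
Checked all 42 inputs in the declared domain: the outputs agree on every one.
verdict: equivalent


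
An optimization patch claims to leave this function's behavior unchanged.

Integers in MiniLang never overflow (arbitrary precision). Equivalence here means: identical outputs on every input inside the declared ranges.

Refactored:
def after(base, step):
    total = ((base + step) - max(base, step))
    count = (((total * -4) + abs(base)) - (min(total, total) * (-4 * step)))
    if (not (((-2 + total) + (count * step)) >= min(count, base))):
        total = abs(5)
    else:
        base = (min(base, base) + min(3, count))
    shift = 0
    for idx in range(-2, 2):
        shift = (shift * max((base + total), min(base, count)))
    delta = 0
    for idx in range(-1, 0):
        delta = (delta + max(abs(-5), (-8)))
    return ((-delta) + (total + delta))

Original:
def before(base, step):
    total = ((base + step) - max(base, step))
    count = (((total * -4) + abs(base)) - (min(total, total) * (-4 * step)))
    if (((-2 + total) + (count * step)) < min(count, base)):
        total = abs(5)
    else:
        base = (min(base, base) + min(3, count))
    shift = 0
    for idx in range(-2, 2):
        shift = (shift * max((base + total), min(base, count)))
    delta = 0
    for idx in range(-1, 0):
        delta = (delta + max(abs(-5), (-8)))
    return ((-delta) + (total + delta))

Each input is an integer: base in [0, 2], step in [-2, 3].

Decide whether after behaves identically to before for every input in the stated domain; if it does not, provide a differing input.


Reading the diff, among the changes: boolean connective usage differs; also comparison usage differs.
Tracing base=1, step=3: before: total becomes 1; next count becomes 9; next (((-2 + total) + (count * step)) < min(count, base)) evaluates to false; next base becomes 4; next shift becomes 0; next at idx=-2:; next shift becomes 0; next at idx=-1:; next shift becomes 0; next at idx=0:; next shift becomes 0; next at idx=1:; next shift becomes 0; next delta becomes 0; next at idx=-1:; next delta becomes 5; next final value 1 | after: total becomes 1; next count becomes 9; next (not (((-2 + total) + (count * step)) >= min(count, base))) evaluates to false; next base becomes 4; next shift becomes 0; next at idx=-2:; next shift becomes 0; next at idx=-1:; next shift becomes 0; next at idx=0:; next shift becomes 0; next at idx=1:; next shift becomes 0; next delta becomes 0; next at idx=-1:; next delta becomes 5; next final value 1 — matching result 1.
Every one of the 18 inputs gives matching results.
verdict: equivalent


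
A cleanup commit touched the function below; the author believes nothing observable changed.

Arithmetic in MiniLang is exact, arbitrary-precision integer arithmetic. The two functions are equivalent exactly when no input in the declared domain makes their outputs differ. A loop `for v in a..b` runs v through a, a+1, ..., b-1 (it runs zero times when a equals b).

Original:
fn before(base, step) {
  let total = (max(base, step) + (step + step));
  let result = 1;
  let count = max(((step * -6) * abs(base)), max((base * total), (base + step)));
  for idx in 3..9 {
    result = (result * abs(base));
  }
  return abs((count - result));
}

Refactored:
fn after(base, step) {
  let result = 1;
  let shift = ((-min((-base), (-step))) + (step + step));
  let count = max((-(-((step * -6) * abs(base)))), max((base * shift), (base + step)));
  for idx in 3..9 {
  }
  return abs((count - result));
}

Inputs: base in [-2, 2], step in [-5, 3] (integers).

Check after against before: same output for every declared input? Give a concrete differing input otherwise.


Take base=-2, step=-5.
before: total becomes -12; next result becomes 1; next count becomes 60; next at idx=3:; next result becomes 2; next at idx=4:; next result becomes 4; next at idx=5:; next result becomes 8; next at idx=6:; next result becomes 16; next at idx=7:; next result becomes 32; next at idx=8:; next result becomes 64; next final value 4
after: result becomes 1; next shift becomes -12; next count becomes 60; next at idx=3:; next at idx=4:; next at idx=5:; next at idx=6:; next at idx=7:; next at idx=8:; next final value 59
4 != 59, so the rewrite changes behavior.
verdict: not equivalent; witness: base=-2, step=-5


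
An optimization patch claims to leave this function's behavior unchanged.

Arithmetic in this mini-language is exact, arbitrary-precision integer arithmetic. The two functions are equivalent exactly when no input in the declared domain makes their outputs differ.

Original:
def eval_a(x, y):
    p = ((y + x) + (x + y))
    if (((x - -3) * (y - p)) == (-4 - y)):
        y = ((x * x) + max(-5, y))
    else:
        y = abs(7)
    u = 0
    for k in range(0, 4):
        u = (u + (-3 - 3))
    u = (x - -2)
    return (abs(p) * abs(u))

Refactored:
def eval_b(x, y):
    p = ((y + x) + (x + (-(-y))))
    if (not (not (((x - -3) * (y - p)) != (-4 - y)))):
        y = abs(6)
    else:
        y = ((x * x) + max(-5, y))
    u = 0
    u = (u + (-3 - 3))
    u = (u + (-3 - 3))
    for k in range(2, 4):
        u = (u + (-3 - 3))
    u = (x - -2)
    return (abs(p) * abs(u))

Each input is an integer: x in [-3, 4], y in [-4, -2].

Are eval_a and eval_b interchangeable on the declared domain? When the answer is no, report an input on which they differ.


Although `7` became `6`, no input in the stated domain can expose it; all 24 inputs agree.
verdict: equivalent


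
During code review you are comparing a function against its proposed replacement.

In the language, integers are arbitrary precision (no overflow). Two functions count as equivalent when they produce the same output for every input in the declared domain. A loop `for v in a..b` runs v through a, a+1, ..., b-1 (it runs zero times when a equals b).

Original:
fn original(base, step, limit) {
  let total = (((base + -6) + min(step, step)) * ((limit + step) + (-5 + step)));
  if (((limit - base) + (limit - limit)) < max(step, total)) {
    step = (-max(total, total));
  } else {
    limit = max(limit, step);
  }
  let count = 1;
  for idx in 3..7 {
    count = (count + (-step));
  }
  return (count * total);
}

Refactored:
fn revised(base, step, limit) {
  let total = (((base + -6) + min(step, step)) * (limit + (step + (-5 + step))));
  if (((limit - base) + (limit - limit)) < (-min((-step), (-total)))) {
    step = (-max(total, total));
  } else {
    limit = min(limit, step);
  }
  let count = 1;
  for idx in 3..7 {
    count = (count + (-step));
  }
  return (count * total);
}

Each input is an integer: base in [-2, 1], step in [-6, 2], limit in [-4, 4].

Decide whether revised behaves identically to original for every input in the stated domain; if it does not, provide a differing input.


The one real change (`max(limit, step)` became `min(limit, step)`) has no effect anywhere in the declared ranges; all 324 inputs agree.
verdict: equivalent


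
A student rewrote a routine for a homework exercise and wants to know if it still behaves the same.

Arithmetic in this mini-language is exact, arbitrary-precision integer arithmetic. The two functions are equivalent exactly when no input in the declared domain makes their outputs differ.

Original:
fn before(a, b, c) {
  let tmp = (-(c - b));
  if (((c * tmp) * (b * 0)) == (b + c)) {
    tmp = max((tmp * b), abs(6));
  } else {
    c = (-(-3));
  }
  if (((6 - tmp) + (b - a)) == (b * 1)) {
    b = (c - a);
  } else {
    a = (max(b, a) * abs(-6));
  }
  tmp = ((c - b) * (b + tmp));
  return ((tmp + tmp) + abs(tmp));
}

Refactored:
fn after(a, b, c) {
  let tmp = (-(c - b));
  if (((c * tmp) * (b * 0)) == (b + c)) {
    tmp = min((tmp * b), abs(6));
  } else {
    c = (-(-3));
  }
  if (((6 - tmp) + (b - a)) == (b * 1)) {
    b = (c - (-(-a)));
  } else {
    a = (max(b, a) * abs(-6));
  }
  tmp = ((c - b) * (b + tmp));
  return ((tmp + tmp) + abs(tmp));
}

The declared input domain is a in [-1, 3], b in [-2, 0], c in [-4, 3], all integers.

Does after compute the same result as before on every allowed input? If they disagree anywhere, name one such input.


These are not equivalent — on a=-1, b=-2, c=2 the outputs split (72 vs 48).
before: tmp = -4; (((c * tmp) * (b * 0)) == (b + c)) -> true; tmp = 8; (((6 - tmp) + (b - a)) == (b * 1)) -> false; a = -6; tmp = 24; return 72
after: tmp = -4; (((c * tmp) * (b * 0)) == (b + c)) -> true; tmp = 6; (((6 - tmp) + (b - a)) == (b * 1)) -> false; a = -6; tmp = 16; return 48
verdict: not equivalent; witness: a=-1, b=-2, c=2


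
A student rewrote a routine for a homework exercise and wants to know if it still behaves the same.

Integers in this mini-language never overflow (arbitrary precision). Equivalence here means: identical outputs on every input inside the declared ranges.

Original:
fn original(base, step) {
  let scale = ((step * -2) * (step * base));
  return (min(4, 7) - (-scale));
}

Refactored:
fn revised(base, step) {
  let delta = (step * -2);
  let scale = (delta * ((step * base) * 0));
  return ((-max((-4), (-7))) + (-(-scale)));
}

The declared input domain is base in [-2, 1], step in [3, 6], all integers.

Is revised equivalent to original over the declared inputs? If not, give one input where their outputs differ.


The rewrite breaks on base=-2, step=3, where the results are 40 and 4.
original: scale = 36; return 40
revised: delta = -6; scale = 0; return 4
verdict: not equivalent; witness: base=-2, step=3


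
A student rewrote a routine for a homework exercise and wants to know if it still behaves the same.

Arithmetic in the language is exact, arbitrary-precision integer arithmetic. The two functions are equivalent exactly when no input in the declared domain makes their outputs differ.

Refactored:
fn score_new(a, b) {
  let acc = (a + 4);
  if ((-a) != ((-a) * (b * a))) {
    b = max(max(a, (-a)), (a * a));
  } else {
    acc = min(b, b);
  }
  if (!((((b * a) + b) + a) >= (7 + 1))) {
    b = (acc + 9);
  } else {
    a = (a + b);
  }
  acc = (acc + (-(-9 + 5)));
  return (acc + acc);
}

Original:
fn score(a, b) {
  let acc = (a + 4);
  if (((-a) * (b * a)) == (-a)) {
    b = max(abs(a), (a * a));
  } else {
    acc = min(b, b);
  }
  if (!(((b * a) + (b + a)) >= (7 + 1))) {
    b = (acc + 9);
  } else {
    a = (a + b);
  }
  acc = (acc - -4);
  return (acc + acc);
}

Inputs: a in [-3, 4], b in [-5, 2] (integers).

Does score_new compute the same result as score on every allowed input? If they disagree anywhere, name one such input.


At a=-3, b=-5: score gives -2, score_new gives 10.
verdict: not equivalent; witness: a=-3, b=-5


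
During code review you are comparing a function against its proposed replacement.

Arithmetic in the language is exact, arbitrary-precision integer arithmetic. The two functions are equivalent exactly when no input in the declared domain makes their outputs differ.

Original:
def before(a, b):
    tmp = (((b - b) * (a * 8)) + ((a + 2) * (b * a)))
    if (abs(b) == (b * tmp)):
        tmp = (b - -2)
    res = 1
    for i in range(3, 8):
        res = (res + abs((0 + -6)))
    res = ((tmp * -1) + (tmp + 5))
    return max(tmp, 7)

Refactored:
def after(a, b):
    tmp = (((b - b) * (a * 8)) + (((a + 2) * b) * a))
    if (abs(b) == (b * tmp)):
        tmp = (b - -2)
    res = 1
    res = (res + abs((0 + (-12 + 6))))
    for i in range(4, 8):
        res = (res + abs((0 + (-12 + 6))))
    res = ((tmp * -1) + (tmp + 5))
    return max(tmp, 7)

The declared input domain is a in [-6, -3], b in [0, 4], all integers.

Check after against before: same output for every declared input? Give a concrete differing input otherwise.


The two are interchangeable: loop structure differs, constant usage differs, min/max/abs usage differs, statement counts differ, arithmetic usage differs, and every declared input agrees.
One worked example (a=-3, b=3) — before: tmp = 9; (abs(b) == (b * tmp)) -> false; res = 1; [i=3]; res = 7; [i=4]; res = 13; [i=5]; res = 19; [i=6]; res = 25; [i=7]; res = 31; res = 5; return 9; after: tmp = 9; (abs(b) == (b * tmp)) -> false; res = 1; res = 7; [i=4]; res = 13; [i=5]; res = 19; [i=6]; res = 25; [i=7]; res = 31; res = 5; return 9; agreement on 9.
An exhaustive pass over the 20 declared inputs shows identical outputs.
verdict: equivalent


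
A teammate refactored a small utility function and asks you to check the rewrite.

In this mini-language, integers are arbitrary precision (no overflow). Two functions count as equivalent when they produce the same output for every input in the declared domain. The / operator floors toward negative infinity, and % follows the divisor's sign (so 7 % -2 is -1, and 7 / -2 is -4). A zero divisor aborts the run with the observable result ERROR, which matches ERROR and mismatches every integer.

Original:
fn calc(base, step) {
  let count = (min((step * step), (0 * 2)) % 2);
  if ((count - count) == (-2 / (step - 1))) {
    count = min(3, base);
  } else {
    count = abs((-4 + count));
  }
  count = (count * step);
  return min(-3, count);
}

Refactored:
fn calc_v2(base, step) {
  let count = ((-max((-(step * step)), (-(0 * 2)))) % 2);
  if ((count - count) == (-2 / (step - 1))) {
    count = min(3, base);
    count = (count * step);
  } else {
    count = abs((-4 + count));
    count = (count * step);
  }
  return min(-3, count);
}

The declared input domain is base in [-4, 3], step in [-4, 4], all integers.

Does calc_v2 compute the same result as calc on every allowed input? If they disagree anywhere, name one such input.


Although min/max/abs usage differs; arithmetic usage differs; statement counts differ, 72/72 inputs agree.
verdict: equivalent


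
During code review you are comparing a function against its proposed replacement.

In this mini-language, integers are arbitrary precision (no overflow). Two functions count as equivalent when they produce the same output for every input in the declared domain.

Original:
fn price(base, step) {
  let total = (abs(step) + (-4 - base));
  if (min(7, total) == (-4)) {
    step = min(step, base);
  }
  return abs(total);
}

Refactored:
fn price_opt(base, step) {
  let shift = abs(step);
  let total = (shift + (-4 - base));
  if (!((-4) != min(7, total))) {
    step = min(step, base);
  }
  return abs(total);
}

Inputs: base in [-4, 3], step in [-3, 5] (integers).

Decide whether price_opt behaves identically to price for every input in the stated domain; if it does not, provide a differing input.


The two versions differ — the changes include local variable names differ, and boolean connective usage differs, and statement counts differ, and comparison usage differs.
Spot check at base=0, step=0 — price: total becomes -4; next (min(7, total) == (-4)) evaluates to true; next step becomes 0; next final value 4. price_opt: shift becomes 0; next total becomes -4; next (!((-4) != min(7, total))) evaluates to true; next step becomes 0; next final value 4. Both give 4.
Sweeping the whole domain (72 inputs) finds no disagreement.
verdict: equivalent


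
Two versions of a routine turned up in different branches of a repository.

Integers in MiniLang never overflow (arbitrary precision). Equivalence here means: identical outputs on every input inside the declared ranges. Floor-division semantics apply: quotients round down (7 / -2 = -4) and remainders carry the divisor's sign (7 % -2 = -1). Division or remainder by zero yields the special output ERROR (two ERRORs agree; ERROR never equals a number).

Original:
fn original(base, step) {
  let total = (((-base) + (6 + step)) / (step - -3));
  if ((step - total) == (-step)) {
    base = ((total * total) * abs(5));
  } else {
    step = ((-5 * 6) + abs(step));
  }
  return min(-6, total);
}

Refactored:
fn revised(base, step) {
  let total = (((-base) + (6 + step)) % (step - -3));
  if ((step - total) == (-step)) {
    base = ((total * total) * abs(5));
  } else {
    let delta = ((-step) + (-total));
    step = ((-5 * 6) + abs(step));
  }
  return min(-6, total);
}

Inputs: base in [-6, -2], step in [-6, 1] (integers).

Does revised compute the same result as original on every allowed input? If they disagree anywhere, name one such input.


Try base=-6, step=-4.
original: total := -8 | ((step - total) == (-step)): true | base := 320 | result -8
revised: total := 0 | ((step - total) == (-step)): false | delta := 4 | step := -26 | result -6
-8 vs -6 — the two versions disagree here.
verdict: not equivalent; witness: base=-6, step=-4


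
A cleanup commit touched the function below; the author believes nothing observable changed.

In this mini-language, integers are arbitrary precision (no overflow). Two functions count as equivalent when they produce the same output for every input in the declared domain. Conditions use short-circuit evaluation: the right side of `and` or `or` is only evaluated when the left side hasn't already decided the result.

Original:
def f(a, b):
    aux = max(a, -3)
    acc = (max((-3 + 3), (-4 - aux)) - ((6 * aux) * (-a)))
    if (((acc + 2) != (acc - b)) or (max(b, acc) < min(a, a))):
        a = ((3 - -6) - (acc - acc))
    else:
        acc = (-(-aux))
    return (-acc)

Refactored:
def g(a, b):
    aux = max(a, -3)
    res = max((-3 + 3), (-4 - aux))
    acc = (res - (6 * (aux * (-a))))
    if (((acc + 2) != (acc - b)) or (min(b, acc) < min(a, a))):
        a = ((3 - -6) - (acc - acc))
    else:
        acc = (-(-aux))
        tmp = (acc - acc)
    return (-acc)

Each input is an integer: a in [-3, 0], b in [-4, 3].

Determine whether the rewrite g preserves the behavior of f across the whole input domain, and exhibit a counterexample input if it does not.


These are not equivalent — on a=-1, b=-2 the outputs split (1 vs -6).
f: aux=-1, then acc=6, then (((acc + 2) != (acc - b)) or (max(b, acc) < min(a, a))) is false, then acc=-1, then returns 1
g: aux=-1, then res=0, then acc=6, then (((acc + 2) != (acc - b)) or (min(b, acc) < min(a, a))) is true, then a=9, then returns -6
verdict: not equivalent; witness: a=-1, b=-2


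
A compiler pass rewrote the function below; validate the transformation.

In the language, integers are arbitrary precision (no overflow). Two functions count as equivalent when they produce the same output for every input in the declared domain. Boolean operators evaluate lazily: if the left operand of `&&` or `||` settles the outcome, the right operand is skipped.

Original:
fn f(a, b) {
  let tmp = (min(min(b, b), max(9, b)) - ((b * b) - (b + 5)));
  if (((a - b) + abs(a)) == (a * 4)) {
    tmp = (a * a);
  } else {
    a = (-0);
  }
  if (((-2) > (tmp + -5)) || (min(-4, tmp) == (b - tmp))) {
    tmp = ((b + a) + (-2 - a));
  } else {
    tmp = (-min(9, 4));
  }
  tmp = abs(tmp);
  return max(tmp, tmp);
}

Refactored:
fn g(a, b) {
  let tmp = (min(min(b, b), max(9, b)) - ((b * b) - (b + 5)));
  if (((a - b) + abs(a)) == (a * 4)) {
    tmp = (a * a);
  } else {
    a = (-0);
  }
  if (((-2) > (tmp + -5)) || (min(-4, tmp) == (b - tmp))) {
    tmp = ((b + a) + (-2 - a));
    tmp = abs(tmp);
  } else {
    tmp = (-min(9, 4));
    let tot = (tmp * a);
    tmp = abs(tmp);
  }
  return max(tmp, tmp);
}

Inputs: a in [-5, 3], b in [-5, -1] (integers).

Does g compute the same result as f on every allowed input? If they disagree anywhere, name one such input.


The two versions differ — the changes include arithmetic usage differs, plus local variable names differ, plus min/max/abs usage differs, plus statement counts differ.
One worked example (a=-2, b=-4) — f: tmp := -19 | (((a - b) + abs(a)) == (a * 4)): false | a := 0 | (((-2) > (tmp + -5)) || (min(-4, tmp) == (b - tmp))): true | tmp := -6 | tmp := 6 | result 6; g: tmp := -19 | (((a - b) + abs(a)) == (a * 4)): false | a := 0 | (((-2) > (tmp + -5)) || (min(-4, tmp) == (b - tmp))): true | tmp := -6 | tmp := 6 | result 6; agreement on 6.
Every one of the 45 inputs gives matching results.
verdict: equivalent


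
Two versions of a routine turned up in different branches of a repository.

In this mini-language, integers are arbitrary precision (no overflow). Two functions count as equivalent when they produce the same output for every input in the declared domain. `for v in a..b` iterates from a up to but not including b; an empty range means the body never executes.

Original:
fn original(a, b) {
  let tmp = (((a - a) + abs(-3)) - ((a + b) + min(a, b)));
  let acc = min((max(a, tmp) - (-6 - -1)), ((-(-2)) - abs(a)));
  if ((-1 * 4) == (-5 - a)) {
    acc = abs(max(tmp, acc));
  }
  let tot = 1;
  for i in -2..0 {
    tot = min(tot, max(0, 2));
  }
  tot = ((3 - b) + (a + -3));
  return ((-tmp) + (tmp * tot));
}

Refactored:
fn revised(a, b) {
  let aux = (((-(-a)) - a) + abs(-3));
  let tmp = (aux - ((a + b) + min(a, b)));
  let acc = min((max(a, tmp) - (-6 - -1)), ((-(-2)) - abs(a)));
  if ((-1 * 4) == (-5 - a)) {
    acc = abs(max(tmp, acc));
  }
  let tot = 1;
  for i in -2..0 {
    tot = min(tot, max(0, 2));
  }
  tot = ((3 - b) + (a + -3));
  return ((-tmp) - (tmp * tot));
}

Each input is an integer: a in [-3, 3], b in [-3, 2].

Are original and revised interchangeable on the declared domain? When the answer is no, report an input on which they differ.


Input a=-3, b=-2: -22 from original versus 0 from revised.
verdict: not equivalent; witness: a=-3, b=-2


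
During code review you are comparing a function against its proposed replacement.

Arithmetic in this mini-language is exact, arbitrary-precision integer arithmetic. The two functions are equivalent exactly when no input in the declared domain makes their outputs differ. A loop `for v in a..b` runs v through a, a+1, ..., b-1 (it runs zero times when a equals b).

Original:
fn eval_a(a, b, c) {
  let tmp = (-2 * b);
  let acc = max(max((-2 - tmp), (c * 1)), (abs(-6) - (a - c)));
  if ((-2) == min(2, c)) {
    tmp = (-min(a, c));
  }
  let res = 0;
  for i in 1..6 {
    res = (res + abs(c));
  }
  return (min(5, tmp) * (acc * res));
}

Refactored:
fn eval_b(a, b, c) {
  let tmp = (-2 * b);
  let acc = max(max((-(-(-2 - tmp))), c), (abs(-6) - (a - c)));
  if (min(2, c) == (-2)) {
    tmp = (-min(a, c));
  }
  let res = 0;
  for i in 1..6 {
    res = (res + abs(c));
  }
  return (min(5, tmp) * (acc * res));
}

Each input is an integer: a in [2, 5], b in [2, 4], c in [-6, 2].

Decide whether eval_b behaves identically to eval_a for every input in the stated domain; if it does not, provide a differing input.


Equivalent — the differences include arithmetic usage differs, and constant usage differs, yet no declared input distinguishes the two.
One worked example (a=3, b=2, c=-5) — eval_a: tmp becomes -4; next acc becomes 2; next ((-2) == min(2, c)) evaluates to false; next res becomes 0; next at i=1:; next res becomes 5; next at i=2:; next res becomes 10; next at i=3:; next res becomes 15; next at i=4:; next res becomes 20; next at i=5:; next res becomes 25; next final value -200; eval_b: tmp becomes -4; next acc becomes 2; next (min(2, c) == (-2)) evaluates to false; next res becomes 0; next at i=1:; next res becomes 5; next at i=2:; next res becomes 10; next at i=3:; next res becomes 15; next at i=4:; next res becomes 20; next at i=5:; next res becomes 25; next final value -200; agreement on -200.
Sweeping the whole domain (108 inputs) finds no disagreement.
verdict: equivalent


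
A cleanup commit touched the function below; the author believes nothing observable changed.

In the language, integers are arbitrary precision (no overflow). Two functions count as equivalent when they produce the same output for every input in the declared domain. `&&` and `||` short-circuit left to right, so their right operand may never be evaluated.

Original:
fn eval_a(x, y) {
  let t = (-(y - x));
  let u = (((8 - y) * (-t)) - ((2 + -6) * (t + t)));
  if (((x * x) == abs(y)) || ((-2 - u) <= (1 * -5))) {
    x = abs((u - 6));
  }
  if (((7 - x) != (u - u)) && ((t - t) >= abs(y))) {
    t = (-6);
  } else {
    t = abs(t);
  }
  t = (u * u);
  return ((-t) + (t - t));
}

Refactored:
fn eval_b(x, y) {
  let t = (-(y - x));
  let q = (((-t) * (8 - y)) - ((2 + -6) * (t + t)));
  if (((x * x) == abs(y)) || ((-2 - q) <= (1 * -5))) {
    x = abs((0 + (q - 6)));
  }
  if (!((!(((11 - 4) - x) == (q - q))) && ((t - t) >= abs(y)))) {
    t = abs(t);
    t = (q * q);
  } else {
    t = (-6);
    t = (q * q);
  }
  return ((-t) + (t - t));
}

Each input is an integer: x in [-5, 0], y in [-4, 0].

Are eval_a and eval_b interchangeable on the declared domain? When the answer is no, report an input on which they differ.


Changes here: arithmetic usage differs, plus constant usage differs, plus local variable names differ, plus statement counts differ, plus comparison usage differs, plus boolean connective usage differs; the full 30-point sweep finds no disagreement.
verdict: equivalent


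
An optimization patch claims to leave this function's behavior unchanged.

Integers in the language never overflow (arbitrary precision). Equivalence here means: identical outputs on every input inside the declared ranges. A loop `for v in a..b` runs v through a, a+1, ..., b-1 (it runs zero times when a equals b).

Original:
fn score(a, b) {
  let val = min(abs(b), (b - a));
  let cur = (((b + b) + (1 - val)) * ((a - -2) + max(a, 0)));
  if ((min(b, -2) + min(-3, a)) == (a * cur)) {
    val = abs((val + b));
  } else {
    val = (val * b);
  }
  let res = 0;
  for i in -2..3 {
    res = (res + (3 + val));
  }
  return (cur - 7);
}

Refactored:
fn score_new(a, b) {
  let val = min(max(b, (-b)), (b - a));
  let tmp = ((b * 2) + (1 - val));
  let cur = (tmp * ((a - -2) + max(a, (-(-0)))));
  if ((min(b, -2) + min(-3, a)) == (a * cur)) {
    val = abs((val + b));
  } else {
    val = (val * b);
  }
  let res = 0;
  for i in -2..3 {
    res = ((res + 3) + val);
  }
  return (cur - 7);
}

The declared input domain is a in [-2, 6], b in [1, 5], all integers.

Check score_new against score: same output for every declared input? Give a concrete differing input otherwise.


Changes here: local variable names differ; also constant usage differs; also statement counts differ; also arithmetic usage differs; also min/max/abs usage differs; the full 45-point sweep finds no disagreement.
verdict: equivalent


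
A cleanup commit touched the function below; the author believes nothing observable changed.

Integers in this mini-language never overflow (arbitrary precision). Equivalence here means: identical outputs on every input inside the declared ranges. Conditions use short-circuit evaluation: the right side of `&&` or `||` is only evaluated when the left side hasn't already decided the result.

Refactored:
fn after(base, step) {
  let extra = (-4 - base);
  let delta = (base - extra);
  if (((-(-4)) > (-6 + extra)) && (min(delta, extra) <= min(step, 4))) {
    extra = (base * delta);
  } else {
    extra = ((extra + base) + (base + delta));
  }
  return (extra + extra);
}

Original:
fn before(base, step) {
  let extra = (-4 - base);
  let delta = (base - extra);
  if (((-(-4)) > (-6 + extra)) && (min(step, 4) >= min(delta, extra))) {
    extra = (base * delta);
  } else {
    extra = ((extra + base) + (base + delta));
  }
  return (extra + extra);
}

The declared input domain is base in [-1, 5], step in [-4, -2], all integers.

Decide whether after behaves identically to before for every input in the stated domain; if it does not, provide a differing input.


Comparing the listings, the differences include: comparison usage differs.
One worked example (base=2, step=-3) — before: extra := -6 | delta := 8 | (((-(-4)) > (-6 + extra)) && (min(step, 4) >= min(delta, extra))): true | extra := 16 | result 32; after: extra := -6 | delta := 8 | (((-(-4)) > (-6 + extra)) && (min(delta, extra) <= min(step, 4))): true | extra := 16 | result 32; agreement on 32.
Sweeping the whole domain (21 inputs) finds no disagreement.
verdict: equivalent


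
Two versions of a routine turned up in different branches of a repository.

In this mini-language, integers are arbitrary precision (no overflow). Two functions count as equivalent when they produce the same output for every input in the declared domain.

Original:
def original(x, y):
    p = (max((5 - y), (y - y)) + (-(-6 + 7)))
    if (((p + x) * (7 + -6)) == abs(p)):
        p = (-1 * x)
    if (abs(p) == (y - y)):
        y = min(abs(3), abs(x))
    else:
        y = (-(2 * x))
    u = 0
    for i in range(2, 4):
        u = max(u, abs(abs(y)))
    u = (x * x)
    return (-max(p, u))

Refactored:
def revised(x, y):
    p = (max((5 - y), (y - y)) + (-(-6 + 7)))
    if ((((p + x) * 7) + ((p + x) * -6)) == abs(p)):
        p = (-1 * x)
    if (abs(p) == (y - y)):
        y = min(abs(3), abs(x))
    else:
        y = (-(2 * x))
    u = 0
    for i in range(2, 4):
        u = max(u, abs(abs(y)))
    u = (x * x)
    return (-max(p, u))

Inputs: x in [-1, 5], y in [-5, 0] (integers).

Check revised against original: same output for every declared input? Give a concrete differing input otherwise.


Although arithmetic usage differs, 42/42 inputs agree.
verdict: equivalent


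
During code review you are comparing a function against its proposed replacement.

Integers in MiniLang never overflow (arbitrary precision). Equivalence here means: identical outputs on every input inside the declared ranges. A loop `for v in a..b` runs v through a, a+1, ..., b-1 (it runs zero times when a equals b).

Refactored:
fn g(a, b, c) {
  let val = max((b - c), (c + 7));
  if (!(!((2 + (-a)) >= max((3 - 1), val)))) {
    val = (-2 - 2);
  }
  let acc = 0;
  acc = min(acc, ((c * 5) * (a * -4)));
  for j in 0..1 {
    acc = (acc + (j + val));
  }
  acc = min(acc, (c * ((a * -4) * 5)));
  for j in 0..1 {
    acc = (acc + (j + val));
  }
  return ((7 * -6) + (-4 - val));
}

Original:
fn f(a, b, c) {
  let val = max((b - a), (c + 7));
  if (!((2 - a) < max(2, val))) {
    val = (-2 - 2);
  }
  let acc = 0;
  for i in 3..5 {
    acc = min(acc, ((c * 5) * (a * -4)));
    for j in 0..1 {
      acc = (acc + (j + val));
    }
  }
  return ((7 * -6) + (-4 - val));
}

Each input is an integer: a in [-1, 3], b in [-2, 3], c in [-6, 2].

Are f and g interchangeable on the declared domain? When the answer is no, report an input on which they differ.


Take a=-1, b=-2, c=-6.
f: val=1, then (!((2 - a) < max(2, val))) is true, then val=-4, then acc=0, then (i=3), then acc=-120, then (j=0), then acc=-124, then (i=4), then acc=-124, then (j=0), then acc=-128, then returns -42
g: val=4, then (!(!((2 + (-a)) >= max((3 - 1), val)))) is false, then acc=0, then acc=-120, then (j=0), then acc=-116, then acc=-120, then (j=0), then acc=-116, then returns -50
-42 against -50: the behavior changed.
verdict: not equivalent; witness: a=-1, b=-2, c=-6


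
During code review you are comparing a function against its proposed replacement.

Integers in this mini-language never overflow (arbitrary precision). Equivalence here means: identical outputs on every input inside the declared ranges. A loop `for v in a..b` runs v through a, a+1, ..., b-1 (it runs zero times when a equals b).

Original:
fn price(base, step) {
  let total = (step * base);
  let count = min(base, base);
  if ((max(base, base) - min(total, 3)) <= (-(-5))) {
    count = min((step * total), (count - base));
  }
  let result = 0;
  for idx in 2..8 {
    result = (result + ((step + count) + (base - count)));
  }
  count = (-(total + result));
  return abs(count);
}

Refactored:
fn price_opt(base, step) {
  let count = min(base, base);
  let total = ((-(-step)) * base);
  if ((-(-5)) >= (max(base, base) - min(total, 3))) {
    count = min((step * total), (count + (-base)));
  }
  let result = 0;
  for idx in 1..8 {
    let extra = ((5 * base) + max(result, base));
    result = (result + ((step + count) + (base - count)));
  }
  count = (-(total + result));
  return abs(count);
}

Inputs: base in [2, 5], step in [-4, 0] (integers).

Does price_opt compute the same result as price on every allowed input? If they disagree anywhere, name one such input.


Consider the input base=2, step=-4.
price: total = -8; count = 2; ((max(base, base) - min(total, 3)) <= (-(-5))) -> false; result = 0; [idx=2]; result = -2; [idx=3]; result = -4; [idx=4]; result = -6; [idx=5]; result = -8; [idx=6]; result = -10; [idx=7]; result = -12; count = 20; return 20
price_opt: count = 2; total = -8; ((-(-5)) >= (max(base, base) - min(total, 3))) -> false; result = 0; [idx=1]; extra = 12; result = -2; [idx=2]; extra = 12; result = -4; [idx=3]; extra = 12; result = -6; [idx=4]; extra = 12; result = -8; [idx=5]; extra = 12; result = -10; [idx=6]; extra = 12; result = -12; [idx=7]; extra = 12; result = -14; count = 22; return 22
20 and 22 differ, so these are not the same function on this domain.
verdict: not equivalent; witness: base=2, step=-4


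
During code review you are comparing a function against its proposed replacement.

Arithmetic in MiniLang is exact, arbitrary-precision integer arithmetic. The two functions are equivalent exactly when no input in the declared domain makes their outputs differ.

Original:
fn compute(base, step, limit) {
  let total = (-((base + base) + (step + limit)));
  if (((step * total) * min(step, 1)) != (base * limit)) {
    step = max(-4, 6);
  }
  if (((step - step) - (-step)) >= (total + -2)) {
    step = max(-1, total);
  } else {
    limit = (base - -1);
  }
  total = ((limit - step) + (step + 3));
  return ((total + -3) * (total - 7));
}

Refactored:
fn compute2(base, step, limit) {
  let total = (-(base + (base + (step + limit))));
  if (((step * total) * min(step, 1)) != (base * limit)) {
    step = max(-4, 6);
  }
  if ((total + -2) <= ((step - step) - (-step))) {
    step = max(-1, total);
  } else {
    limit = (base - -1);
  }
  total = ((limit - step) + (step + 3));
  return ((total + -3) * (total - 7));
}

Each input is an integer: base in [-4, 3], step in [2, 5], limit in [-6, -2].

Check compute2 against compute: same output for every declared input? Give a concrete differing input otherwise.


This is a faithful refactor — comparison usage differs, but the computed results match everywhere.
Spot check at base=-1, step=4, limit=-6 — compute: total=4, then (((step * total) * min(step, 1)) != (base * limit)) is true, then step=6, then (((step - step) - (-step)) >= (total + -2)) is true, then step=4, then total=-3, then returns 60. compute2: total=4, then (((step * total) * min(step, 1)) != (base * limit)) is true, then step=6, then ((total + -2) <= ((step - step) - (-step))) is true, then step=4, then total=-3, then returns 60. Both give 60.
Checked all 160 inputs in the declared domain: the outputs agree on every one.
verdict: equivalent


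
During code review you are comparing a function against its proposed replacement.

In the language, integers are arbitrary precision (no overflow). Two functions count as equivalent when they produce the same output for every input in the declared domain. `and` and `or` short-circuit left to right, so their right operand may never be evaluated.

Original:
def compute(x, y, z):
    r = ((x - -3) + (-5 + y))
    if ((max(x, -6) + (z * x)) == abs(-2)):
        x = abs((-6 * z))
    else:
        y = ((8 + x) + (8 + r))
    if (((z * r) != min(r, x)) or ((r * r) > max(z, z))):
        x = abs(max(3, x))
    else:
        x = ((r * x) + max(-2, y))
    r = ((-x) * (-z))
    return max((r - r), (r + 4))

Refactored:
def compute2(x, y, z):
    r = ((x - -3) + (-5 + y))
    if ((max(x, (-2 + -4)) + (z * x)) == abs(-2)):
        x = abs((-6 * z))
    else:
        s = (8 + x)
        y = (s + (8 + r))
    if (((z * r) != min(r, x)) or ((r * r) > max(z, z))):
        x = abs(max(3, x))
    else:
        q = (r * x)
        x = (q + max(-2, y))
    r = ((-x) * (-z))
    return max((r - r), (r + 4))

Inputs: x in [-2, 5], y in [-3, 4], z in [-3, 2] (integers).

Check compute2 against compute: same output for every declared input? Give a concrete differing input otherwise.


This is a faithful refactor — statement counts differ, plus local variable names differ, plus arithmetic usage differs, plus constant usage differs, but the computed results match everywhere.
Tracing x=1, y=-2, z=-2: compute: r = -3; ((max(x, -6) + (z * x)) == abs(-2)) -> false; y = 14; (((z * r) != min(r, x)) or ((r * r) > max(z, z))) -> true; x = 3; r = -6; return 0 | compute2: r = -3; ((max(x, (-2 + -4)) + (z * x)) == abs(-2)) -> false; s = 9; y = 14; (((z * r) != min(r, x)) or ((r * r) > max(z, z))) -> true; x = 3; r = -6; return 0 — matching result 0.
Every one of the 384 inputs gives matching results.
verdict: equivalent


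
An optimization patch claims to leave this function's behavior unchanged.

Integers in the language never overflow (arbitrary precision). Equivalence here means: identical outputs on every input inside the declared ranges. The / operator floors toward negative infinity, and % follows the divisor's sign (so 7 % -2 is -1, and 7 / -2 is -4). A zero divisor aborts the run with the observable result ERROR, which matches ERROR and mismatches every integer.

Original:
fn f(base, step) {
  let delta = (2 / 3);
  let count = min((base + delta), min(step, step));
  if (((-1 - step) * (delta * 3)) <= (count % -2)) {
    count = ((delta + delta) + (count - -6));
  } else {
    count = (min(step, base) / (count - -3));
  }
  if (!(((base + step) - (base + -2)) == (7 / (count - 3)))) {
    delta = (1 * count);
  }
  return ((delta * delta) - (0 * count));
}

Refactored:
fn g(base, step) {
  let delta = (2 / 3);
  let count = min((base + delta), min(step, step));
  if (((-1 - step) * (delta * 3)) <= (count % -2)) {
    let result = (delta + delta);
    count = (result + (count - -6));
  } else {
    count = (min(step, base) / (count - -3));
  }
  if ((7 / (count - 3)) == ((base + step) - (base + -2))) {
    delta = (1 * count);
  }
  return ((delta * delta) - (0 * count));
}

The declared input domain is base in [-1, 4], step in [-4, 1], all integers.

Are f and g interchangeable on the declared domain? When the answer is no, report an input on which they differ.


Input base=-1, step=-4: 4 from f versus 0 from g.
verdict: not equivalent; witness: base=-1, step=-4


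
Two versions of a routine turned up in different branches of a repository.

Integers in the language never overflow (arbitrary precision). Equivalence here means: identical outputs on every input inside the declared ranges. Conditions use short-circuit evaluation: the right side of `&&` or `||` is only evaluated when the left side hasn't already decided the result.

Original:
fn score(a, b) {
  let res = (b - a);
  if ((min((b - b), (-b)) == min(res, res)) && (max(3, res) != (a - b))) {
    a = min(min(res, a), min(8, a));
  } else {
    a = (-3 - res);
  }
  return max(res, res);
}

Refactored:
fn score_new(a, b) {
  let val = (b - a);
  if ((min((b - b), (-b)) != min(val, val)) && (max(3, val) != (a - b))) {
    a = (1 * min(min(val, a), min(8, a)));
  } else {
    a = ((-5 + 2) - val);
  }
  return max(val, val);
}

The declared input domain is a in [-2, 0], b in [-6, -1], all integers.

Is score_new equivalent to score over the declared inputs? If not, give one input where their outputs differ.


Whatever the rewrite altered, no input in the stated domain can expose a difference; all 18 inputs agree.
verdict: equivalent
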